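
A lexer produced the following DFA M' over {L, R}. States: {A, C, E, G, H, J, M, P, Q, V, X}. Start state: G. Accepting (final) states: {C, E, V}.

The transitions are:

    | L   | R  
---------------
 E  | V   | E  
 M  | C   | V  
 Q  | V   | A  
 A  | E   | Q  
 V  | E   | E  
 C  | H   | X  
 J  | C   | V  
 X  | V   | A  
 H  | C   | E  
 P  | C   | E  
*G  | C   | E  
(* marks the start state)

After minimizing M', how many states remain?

4

States {J,M,P} cannot be reached from the start state, so discard them.
Initial partition by acceptance: {C,E,V} | {A,G,H,Q,X}.
On input L, block {C,E,V} splits into {E,V} and {C}.
Split {A,G,H,Q,X} by δ(·,L) → {A,Q,X} and {G,H}.
Stable partition: {E,V} | {A,Q,X} | {C} | {G,H} — 4 equivalence classes.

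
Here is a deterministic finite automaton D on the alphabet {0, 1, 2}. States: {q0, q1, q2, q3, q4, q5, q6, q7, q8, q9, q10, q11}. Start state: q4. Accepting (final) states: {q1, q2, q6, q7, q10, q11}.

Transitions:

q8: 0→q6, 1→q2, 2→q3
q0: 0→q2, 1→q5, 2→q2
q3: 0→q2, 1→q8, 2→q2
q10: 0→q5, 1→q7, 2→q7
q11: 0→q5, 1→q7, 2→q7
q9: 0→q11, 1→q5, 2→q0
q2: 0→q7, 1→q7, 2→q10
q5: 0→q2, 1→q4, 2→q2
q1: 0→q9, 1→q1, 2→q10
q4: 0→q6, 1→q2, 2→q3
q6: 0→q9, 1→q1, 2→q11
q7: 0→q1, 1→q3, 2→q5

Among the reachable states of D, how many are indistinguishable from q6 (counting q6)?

2

P0 = {q1,q2,q6,q7,q10,q11} | {q0,q3,q4,q5,q8,q9}.
Refine {q1,q2,q6,q7,q10,q11} on symbol 0: members go to different blocks, giving {q1,q6,q10,q11} and {q2,q7}.
Split {q1,q6,q10,q11} by δ(·,1) → {q1,q6} and {q10,q11}.
On input 0, block {q0,q3,q4,q5,q8,q9} splits into {q0,q3,q5} and {q4,q8} and {q9}.
Split {q0,q3,q5} by δ(·,1) → {q3,q5} and {q0}.
Split {q2,q7} by δ(·,0) → {q2} and {q7}.
Stable partition: {q1,q6} | {q3,q5} | {q2} | {q10,q11} | {q4,q8} | {q9} | {q0} | {q7} — 8 equivalence classes.
State q6 belongs to the block {q1,q6}, which has 2 states.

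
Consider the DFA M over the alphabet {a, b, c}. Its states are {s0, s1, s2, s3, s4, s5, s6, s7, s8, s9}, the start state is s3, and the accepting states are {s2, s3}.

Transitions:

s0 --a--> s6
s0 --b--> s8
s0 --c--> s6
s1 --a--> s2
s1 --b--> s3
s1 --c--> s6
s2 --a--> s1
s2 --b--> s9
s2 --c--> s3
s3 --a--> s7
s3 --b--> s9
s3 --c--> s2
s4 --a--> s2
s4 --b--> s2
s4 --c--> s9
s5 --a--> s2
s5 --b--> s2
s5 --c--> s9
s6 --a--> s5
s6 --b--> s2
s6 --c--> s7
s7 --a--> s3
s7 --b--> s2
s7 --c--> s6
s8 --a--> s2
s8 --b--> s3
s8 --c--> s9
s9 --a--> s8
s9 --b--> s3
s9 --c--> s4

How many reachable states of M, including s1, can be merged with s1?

Reachable states from the start: {s1,s2,s3,s4,s5,s6,s7,s8,s9}. Unreachable: {s0} — drop them.
Initial partition by acceptance: {s2,s3} | {s1,s4,s5,s6,s7,s8,s9}.
On input a, block {s1,s4,s5,s6,s7,s8,s9} splits into {s1,s4,s5,s7,s8} and {s6,s9}.
No further refinement is possible. Final partition (3 blocks): {s2,s3} | {s1,s4,s5,s7,s8} | {s6,s9}.
State s1 belongs to the block {s1,s4,s5,s7,s8}, which has 5 states.

5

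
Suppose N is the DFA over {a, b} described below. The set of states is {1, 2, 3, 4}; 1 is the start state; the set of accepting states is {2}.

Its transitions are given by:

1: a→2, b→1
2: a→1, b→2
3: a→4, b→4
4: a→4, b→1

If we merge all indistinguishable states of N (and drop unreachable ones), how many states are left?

2

States {3,4} cannot be reached from the start state, so discard them.
Initial partition by acceptance: {2} | {1}.
The partition is now stable with 2 blocks: {2} | {1}.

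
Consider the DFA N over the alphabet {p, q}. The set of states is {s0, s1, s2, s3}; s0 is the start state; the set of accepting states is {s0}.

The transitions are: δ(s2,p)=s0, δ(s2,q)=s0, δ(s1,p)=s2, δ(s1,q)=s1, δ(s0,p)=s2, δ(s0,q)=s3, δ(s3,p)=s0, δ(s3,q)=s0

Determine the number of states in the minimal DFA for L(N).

2

Reachable states from the start: {s0,s2,s3}. Unreachable: {s1} — drop them.
P0 = {s0} | {s2,s3}.
The partition is now stable with 2 blocks: {s0} | {s2,s3}.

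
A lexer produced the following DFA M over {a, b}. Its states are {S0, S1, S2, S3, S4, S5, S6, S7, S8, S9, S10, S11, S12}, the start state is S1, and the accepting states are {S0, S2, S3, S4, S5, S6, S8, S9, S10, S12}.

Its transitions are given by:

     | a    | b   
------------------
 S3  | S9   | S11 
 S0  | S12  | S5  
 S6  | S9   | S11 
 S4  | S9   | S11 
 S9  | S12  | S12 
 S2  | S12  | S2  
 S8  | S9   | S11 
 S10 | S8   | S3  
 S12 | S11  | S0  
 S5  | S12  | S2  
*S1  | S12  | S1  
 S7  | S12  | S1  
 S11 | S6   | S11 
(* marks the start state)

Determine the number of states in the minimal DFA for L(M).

Reachable states from the start: {S0,S1,S2,S5,S6,S9,S11,S12}. Unreachable: {S3,S4,S7,S8,S10} — drop them.
Initial partition by acceptance: {S0,S2,S5,S6,S9,S12} | {S1,S11}.
Split {S0,S2,S5,S6,S9,S12} by δ(·,a) → {S0,S2,S5,S6,S9} and {S12}.
On input a, block {S0,S2,S5,S6,S9} splits into {S0,S2,S5,S9} and {S6}.
Split {S0,S2,S5,S9} by δ(·,b) → {S0,S2,S5} and {S9}.
Split {S1,S11} by δ(·,a) → {S1} and {S11}.
Stable partition: {S0,S2,S5} | {S1} | {S12} | {S6} | {S9} | {S11} — 6 equivalence classes.

6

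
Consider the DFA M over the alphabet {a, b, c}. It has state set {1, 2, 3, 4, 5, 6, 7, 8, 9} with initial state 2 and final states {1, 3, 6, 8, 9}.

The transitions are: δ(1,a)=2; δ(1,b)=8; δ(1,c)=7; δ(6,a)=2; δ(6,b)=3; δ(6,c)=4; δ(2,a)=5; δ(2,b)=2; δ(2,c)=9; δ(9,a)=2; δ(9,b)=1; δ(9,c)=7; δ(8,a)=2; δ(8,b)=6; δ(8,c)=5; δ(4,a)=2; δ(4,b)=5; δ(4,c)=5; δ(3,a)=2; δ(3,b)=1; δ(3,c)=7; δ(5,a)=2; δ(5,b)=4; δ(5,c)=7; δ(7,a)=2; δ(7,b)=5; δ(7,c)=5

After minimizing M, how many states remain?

3

Every state is reachable, so we keep all 9.
Initial partition by acceptance: {1,3,6,8,9} | {2,4,5,7}.
Split {2,4,5,7} by δ(·,c) → {4,5,7} and {2}.
No further refinement is possible. Final partition (3 blocks): {1,3,6,8,9} | {4,5,7} | {2}.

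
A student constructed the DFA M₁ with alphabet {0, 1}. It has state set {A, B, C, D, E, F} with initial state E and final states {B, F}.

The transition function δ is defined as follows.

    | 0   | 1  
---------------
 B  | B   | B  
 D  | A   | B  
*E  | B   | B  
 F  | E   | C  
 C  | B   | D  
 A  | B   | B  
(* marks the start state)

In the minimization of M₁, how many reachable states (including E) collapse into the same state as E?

Reachable states from the start: {B,E}. Unreachable: {A,C,D,F} — drop them.
P0 = {B} | {E}.
Stable partition: {B} | {E} — 2 equivalence classes.
State E belongs to the block {E}, which has 1 states.

1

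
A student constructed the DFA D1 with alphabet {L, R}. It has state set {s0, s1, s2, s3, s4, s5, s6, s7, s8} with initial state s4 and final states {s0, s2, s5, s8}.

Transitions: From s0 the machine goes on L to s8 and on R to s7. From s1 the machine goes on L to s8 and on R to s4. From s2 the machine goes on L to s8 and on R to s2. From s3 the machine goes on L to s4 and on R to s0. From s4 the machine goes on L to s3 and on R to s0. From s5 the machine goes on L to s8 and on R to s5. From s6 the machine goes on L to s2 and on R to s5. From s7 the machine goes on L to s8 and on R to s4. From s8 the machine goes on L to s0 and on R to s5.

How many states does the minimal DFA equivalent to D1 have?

Reachable states from the start: {s0,s3,s4,s5,s7,s8}. Unreachable: {s1,s2,s6} — drop them.
Initial partition by acceptance: {s0,s5,s8} | {s3,s4,s7}.
On input R, block {s0,s5,s8} splits into {s5,s8} and {s0}.
Split {s5,s8} by δ(·,L) → {s5} and {s8}.
Split {s3,s4,s7} by δ(·,L) → {s3,s4} and {s7}.
The partition is now stable with 5 blocks: {s5} | {s3,s4} | {s0} | {s8} | {s7}.

5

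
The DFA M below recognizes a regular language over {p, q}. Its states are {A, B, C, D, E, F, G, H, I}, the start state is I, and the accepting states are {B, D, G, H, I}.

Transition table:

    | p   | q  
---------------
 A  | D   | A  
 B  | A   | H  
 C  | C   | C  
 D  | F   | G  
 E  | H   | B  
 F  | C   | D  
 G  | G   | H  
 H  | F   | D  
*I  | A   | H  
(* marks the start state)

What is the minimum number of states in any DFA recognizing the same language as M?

States {B,E} cannot be reached from the start state, so discard them.
Initial partition by acceptance: {D,G,H,I} | {A,C,F}.
Refine {D,G,H,I} on symbol p: members go to different blocks, giving {D,H,I} and {G}.
Refine {D,H,I} on symbol q: members go to different blocks, giving {H,I} and {D}.
On input q, block {H,I} splits into {H} and {I}.
Split {A,C,F} by δ(·,p) → {C,F} and {A}.
Split {C,F} by δ(·,q) → {C} and {F}.
Stable partition: {H} | {C} | {G} | {D} | {I} | {A} | {F} — 7 equivalence classes.

7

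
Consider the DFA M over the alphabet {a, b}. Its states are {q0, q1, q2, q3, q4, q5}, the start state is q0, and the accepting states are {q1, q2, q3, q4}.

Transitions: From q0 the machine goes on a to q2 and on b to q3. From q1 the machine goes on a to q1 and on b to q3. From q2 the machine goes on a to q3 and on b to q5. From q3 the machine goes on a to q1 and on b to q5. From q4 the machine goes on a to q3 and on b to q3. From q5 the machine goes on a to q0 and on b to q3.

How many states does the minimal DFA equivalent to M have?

5

First remove the unreachable states {q4}; 5 states remain.
P0 = {q1,q2,q3} | {q0,q5}.
On input b, block {q1,q2,q3} splits into {q2,q3} and {q1}.
On input a, block {q2,q3} splits into {q2} and {q3}.
Split {q0,q5} by δ(·,a) → {q0} and {q5}.
Stable partition: {q2} | {q0} | {q1} | {q3} | {q5} — 5 equivalence classes.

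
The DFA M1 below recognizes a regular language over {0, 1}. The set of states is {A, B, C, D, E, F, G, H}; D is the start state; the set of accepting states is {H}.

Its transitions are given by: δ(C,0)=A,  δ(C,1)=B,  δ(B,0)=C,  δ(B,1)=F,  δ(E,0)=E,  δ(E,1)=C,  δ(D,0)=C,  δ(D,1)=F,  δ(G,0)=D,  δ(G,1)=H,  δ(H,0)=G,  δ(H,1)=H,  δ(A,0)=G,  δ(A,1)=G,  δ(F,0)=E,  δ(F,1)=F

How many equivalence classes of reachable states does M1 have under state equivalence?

7

Initial partition by acceptance: {H} | {A,B,C,D,E,F,G}.
Refine {A,B,C,D,E,F,G} on symbol 1: members go to different blocks, giving {A,B,C,D,E,F} and {G}.
Split {A,B,C,D,E,F} by δ(·,0) → {B,C,D,E,F} and {A}.
Refine {B,C,D,E,F} on symbol 0: members go to different blocks, giving {B,D,E,F} and {C}.
Split {B,D,E,F} by δ(·,0) → {B,D} and {E,F}.
On input 1, block {E,F} splits into {E} and {F}.
Stable partition: {H} | {B,D} | {G} | {A} | {C} | {E} | {F} — 7 equivalence classes.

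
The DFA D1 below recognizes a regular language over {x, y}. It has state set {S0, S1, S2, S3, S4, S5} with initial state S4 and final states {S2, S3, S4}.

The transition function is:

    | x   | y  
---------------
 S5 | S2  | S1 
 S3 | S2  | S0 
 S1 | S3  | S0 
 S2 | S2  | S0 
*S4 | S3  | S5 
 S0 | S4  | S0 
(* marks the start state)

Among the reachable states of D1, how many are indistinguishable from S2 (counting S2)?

3

Initial partition by acceptance: {S2,S3,S4} | {S0,S1,S5}.
The partition is now stable with 2 blocks: {S2,S3,S4} | {S0,S1,S5}.
The equivalence class containing S2 is {S2,S3,S4}, of size 3.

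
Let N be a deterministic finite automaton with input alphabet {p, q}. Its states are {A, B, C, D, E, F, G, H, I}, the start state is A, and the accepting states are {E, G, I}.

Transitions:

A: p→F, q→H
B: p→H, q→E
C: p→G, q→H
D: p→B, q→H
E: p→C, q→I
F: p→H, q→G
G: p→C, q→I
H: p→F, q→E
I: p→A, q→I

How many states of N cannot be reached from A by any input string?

2

No path from A leads to B, D; the other 7 states are all reachable.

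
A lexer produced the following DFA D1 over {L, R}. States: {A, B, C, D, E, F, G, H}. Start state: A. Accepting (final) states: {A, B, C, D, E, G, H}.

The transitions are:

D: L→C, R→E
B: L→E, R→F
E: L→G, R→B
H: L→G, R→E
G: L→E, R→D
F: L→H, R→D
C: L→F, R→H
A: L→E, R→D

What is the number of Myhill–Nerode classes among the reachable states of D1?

Every state is reachable, so we keep all 8.
P0 = {A,B,C,D,E,G,H} | {F}.
Split {A,B,C,D,E,G,H} by δ(·,L) → {A,B,D,E,G,H} and {C}.
Refine {A,B,D,E,G,H} on symbol L: members go to different blocks, giving {A,B,E,G,H} and {D}.
Split {A,B,E,G,H} by δ(·,R) → {A,G} and {E,H} and {B}.
Refine {E,H} on symbol R: members go to different blocks, giving {E} and {H}.
Stable partition: {A,G} | {F} | {C} | {D} | {E} | {B} | {H} — 7 equivalence classes.

7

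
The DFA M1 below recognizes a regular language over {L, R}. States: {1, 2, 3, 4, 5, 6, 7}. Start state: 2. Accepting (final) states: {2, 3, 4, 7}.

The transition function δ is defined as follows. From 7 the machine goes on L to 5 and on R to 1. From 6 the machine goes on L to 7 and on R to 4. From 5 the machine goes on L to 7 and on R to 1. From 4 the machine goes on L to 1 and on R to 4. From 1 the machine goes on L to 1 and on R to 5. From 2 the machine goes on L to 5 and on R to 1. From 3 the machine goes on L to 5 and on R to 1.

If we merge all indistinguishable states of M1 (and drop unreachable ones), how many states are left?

Reachable states from the start: {1,2,5,7}. Unreachable: {3,4,6} — drop them.
Start with accepting vs non-accepting: {2,7} | {1,5}.
Refine {1,5} on symbol L: members go to different blocks, giving {1} and {5}.
No further refinement is possible. Final partition (3 blocks): {2,7} | {1} | {5}.

3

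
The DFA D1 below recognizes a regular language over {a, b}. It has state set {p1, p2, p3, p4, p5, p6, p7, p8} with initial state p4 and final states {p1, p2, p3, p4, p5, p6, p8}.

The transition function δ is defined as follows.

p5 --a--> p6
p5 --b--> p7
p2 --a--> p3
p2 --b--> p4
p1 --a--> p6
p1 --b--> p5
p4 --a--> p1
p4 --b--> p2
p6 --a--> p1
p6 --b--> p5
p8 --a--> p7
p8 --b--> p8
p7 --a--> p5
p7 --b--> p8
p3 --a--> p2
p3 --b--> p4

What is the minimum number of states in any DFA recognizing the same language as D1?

Every state is reachable, so we keep all 8.
Start with accepting vs non-accepting: {p1,p2,p3,p4,p5,p6,p8} | {p7}.
Refine {p1,p2,p3,p4,p5,p6,p8} on symbol a: members go to different blocks, giving {p1,p2,p3,p4,p5,p6} and {p8}.
Split {p1,p2,p3,p4,p5,p6} by δ(·,b) → {p1,p2,p3,p4,p6} and {p5}.
On input b, block {p1,p2,p3,p4,p6} splits into {p2,p3,p4} and {p1,p6}.
Refine {p2,p3,p4} on symbol a: members go to different blocks, giving {p2,p3} and {p4}.
No further refinement is possible. Final partition (6 blocks): {p2,p3} | {p7} | {p8} | {p5} | {p1,p6} | {p4}.

6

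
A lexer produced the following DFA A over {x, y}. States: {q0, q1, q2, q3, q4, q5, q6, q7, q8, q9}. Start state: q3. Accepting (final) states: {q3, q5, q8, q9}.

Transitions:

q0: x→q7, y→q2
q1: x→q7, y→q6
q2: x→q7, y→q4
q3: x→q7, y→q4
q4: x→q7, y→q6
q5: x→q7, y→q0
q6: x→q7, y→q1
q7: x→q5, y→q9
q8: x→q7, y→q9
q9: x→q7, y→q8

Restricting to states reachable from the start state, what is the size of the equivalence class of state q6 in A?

5

P0 = {q3,q5,q8,q9} | {q0,q1,q2,q4,q6,q7}.
Split {q3,q5,q8,q9} by δ(·,y) → {q3,q5} and {q8,q9}.
Split {q0,q1,q2,q4,q6,q7} by δ(·,x) → {q0,q1,q2,q4,q6} and {q7}.
The partition is now stable with 4 blocks: {q3,q5} | {q0,q1,q2,q4,q6} | {q8,q9} | {q7}.
State q6 belongs to the block {q0,q1,q2,q4,q6}, which has 5 states.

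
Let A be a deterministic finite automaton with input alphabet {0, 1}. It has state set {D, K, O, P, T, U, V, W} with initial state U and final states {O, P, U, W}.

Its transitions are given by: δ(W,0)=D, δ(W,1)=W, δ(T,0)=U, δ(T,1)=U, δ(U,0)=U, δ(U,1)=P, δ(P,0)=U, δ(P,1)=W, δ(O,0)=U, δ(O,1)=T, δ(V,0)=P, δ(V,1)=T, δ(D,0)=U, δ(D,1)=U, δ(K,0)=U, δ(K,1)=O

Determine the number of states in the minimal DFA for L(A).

Reachable states from the start: {D,P,U,W}. Unreachable: {K,O,T,V} — drop them.
Start with accepting vs non-accepting: {P,U,W} | {D}.
Split {P,U,W} by δ(·,0) → {P,U} and {W}.
On input 1, block {P,U} splits into {P} and {U}.
The partition is now stable with 4 blocks: {P} | {D} | {W} | {U}.

4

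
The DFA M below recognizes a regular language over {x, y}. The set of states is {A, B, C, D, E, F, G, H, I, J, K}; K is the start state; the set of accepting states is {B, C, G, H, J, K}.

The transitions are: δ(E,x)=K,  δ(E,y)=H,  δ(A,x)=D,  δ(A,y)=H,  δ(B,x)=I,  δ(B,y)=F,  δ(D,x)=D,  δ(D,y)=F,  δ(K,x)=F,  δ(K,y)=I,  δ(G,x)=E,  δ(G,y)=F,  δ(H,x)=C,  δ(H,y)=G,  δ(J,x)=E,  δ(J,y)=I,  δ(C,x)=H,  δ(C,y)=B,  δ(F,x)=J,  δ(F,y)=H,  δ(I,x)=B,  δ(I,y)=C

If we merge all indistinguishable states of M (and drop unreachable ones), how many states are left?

3

First remove the unreachable states {A,D}; 9 states remain.
P0 = {B,C,G,H,J,K} | {E,F,I}.
Split {B,C,G,H,J,K} by δ(·,x) → {B,G,J,K} and {C,H}.
Stable partition: {B,G,J,K} | {E,F,I} | {C,H} — 3 equivalence classes.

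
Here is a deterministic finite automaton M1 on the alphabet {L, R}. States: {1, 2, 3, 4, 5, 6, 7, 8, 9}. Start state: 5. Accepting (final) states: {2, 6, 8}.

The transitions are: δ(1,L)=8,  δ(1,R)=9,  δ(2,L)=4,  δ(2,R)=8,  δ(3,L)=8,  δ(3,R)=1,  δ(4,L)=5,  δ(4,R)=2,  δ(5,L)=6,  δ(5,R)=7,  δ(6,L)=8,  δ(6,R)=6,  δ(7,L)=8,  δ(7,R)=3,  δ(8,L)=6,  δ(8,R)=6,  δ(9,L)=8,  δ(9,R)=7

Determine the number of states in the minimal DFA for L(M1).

States {2,4} cannot be reached from the start state, so discard them.
P0 = {6,8} | {1,3,5,7,9}.
Stable partition: {6,8} | {1,3,5,7,9} — 2 equivalence classes.

2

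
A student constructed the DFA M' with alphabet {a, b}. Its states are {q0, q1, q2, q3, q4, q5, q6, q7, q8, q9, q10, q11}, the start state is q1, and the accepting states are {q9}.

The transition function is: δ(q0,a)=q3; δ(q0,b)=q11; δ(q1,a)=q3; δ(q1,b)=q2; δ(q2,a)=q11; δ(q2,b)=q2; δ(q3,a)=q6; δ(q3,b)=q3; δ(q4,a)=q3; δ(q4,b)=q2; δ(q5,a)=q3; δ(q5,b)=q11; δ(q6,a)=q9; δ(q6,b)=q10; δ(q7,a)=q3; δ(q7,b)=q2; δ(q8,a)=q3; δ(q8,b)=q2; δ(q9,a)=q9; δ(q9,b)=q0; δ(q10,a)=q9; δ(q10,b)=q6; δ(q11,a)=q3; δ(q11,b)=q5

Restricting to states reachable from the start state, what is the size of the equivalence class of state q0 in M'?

Reachable states from the start: {q0,q1,q2,q3,q5,q6,q9,q10,q11}. Unreachable: {q4,q7,q8} — drop them.
Initial partition by acceptance: {q9} | {q0,q1,q2,q3,q5,q6,q10,q11}.
On input a, block {q0,q1,q2,q3,q5,q6,q10,q11} splits into {q0,q1,q2,q3,q5,q11} and {q6,q10}.
On input a, block {q0,q1,q2,q3,q5,q11} splits into {q0,q1,q2,q5,q11} and {q3}.
Split {q0,q1,q2,q5,q11} by δ(·,a) → {q0,q1,q5,q11} and {q2}.
Refine {q0,q1,q5,q11} on symbol b: members go to different blocks, giving {q0,q5,q11} and {q1}.
No further refinement is possible. Final partition (6 blocks): {q9} | {q0,q5,q11} | {q6,q10} | {q3} | {q2} | {q1}.
State q0 belongs to the block {q0,q5,q11}, which has 3 states.

3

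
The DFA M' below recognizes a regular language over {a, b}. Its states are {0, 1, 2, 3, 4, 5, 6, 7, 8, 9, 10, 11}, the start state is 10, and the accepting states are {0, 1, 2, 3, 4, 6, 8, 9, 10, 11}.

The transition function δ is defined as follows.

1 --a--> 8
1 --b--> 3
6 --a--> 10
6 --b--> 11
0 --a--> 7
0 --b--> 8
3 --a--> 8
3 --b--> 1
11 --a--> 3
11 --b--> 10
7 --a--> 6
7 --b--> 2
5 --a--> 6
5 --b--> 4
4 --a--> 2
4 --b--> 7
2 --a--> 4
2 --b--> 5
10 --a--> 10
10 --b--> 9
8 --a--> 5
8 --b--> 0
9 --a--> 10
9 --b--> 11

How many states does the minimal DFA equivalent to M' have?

All states are reachable from the start state.
Initial partition by acceptance: {0,1,2,3,4,6,8,9,10,11} | {5,7}.
Split {0,1,2,3,4,6,8,9,10,11} by δ(·,a) → {1,2,3,4,6,9,10,11} and {0,8}.
Refine {1,2,3,4,6,9,10,11} on symbol a: members go to different blocks, giving {2,4,6,9,10,11} and {1,3}.
Split {2,4,6,9,10,11} by δ(·,a) → {2,4,6,9,10} and {11}.
Refine {2,4,6,9,10} on symbol b: members go to different blocks, giving {2,4} and {6,9} and {10}.
Stable partition: {2,4} | {5,7} | {0,8} | {1,3} | {11} | {6,9} | {10} — 7 equivalence classes.

7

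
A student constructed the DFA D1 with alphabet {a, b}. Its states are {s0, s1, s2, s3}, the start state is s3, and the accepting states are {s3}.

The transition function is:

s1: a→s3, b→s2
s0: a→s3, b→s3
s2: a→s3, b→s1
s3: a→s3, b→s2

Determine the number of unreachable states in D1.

Starting at s3 and following transitions, the reachable set is {s1, s2, s3}. That leaves s0 unreachable — 1 in total.

1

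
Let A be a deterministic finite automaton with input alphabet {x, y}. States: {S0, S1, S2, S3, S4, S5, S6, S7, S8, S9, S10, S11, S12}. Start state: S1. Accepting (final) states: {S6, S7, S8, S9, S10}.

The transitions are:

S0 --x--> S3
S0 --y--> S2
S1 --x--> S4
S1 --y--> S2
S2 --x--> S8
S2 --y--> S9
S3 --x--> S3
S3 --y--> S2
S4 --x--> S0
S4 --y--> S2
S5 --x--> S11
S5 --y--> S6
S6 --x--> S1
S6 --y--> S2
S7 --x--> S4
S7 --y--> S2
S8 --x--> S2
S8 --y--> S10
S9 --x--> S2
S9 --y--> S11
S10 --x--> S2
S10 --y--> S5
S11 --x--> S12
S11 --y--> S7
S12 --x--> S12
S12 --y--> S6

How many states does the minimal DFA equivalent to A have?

Every state is reachable, so we keep all 13.
Initial partition by acceptance: {S6,S7,S8,S9,S10} | {S0,S1,S2,S3,S4,S5,S11,S12}.
Split {S6,S7,S8,S9,S10} by δ(·,y) → {S6,S7,S9,S10} and {S8}.
Split {S0,S1,S2,S3,S4,S5,S11,S12} by δ(·,x) → {S0,S1,S3,S4,S5,S11,S12} and {S2}.
On input x, block {S6,S7,S9,S10} splits into {S6,S7} and {S9,S10}.
Refine {S0,S1,S3,S4,S5,S11,S12} on symbol y: members go to different blocks, giving {S0,S1,S3,S4} and {S5,S11,S12}.
The partition is now stable with 6 blocks: {S6,S7} | {S0,S1,S3,S4} | {S8} | {S2} | {S9,S10} | {S5,S11,S12}.

6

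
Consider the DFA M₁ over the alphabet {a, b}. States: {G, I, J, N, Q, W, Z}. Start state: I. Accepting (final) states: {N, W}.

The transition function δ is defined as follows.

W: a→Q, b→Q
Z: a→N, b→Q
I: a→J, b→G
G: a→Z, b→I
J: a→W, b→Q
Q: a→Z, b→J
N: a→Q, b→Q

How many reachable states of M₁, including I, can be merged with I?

Initial partition by acceptance: {N,W} | {G,I,J,Q,Z}.
Split {G,I,J,Q,Z} by δ(·,a) → {G,I,Q} and {J,Z}.
Split {G,I,Q} by δ(·,b) → {G,I} and {Q}.
No further refinement is possible. Final partition (4 blocks): {N,W} | {G,I} | {J,Z} | {Q}.
State I belongs to the block {G,I}, which has 2 states.

2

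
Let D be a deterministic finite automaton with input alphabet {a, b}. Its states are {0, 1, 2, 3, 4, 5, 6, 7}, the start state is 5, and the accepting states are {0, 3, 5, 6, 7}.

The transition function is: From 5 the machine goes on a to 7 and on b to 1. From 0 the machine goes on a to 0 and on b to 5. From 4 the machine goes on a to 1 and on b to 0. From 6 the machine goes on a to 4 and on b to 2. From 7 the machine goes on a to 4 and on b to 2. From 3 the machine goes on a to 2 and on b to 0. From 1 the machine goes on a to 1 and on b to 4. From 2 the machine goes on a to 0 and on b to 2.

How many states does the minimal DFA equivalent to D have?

6

First remove the unreachable states {3,6}; 6 states remain.
Start with accepting vs non-accepting: {0,5,7} | {1,2,4}.
Refine {0,5,7} on symbol a: members go to different blocks, giving {0,5} and {7}.
On input a, block {0,5} splits into {0} and {5}.
Refine {1,2,4} on symbol a: members go to different blocks, giving {1,4} and {2}.
Refine {1,4} on symbol b: members go to different blocks, giving {1} and {4}.
The partition is now stable with 6 blocks: {0} | {1} | {7} | {5} | {2} | {4}.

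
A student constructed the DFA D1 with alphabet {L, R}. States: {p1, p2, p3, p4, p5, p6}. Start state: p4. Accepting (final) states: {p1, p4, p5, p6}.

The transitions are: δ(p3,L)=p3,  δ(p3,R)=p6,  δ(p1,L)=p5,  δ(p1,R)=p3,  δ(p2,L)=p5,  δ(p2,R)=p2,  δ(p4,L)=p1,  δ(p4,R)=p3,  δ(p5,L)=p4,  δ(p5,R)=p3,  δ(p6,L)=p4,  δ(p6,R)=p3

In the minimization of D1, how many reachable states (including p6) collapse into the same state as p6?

4

Reachable states from the start: {p1,p3,p4,p5,p6}. Unreachable: {p2} — drop them.
Start with accepting vs non-accepting: {p1,p4,p5,p6} | {p3}.
Stable partition: {p1,p4,p5,p6} | {p3} — 2 equivalence classes.
The equivalence class containing p6 is {p1,p4,p5,p6}, of size 4.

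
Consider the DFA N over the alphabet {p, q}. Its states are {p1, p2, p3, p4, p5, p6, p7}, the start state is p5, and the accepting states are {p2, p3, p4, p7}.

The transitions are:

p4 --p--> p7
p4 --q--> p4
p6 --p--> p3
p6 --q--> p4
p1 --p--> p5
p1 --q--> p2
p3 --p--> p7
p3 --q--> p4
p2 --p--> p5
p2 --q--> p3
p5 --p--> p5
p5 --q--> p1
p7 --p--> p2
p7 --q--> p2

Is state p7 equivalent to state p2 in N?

No

First remove the unreachable states {p6}; 6 states remain.
P0 = {p2,p3,p4,p7} | {p1,p5}.
On input p, block {p2,p3,p4,p7} splits into {p3,p4,p7} and {p2}.
Split {p3,p4,p7} by δ(·,p) → {p3,p4} and {p7}.
On input q, block {p1,p5} splits into {p1} and {p5}.
No further refinement is possible. Final partition (5 blocks): {p3,p4} | {p1} | {p2} | {p7} | {p5}.
p7 and p2 end up in different blocks, so they are distinguishable. For instance, the string 'p' is accepted from only p7.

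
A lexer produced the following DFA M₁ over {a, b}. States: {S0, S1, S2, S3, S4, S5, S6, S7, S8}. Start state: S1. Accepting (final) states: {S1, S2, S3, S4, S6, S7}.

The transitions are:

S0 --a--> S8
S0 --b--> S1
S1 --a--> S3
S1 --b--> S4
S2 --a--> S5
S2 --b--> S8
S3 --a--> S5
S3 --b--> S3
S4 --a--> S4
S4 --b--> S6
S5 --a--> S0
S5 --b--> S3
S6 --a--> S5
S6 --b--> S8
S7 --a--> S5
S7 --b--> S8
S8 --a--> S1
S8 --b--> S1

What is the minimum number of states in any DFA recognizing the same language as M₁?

7

First remove the unreachable states {S2,S7}; 7 states remain.
Initial partition by acceptance: {S1,S3,S4,S6} | {S0,S5,S8}.
On input a, block {S1,S3,S4,S6} splits into {S1,S4} and {S3,S6}.
Refine {S1,S4} on symbol a: members go to different blocks, giving {S1} and {S4}.
Split {S0,S5,S8} by δ(·,a) → {S0,S5} and {S8}.
Refine {S0,S5} on symbol a: members go to different blocks, giving {S0} and {S5}.
On input b, block {S3,S6} splits into {S3} and {S6}.
The partition is now stable with 7 blocks: {S1} | {S0} | {S3} | {S4} | {S8} | {S5} | {S6}.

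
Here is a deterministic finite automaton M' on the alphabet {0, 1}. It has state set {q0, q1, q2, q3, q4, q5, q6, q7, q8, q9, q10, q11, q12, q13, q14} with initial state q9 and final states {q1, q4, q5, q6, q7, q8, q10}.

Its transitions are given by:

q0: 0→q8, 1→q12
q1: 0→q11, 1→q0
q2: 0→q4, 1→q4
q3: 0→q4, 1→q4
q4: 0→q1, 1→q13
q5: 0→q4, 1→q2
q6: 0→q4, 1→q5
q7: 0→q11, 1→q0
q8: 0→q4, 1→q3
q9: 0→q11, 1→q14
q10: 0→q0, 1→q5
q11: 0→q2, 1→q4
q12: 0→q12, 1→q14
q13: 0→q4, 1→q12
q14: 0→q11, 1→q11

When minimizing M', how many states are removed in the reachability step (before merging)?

Starting at q9 and following transitions, the reachable set is {q0, q1, q2, q3, q4, q8, q9, q11, q12, q13, q14}. That leaves q5, q6, q7, q10 unreachable — 4 in total.

4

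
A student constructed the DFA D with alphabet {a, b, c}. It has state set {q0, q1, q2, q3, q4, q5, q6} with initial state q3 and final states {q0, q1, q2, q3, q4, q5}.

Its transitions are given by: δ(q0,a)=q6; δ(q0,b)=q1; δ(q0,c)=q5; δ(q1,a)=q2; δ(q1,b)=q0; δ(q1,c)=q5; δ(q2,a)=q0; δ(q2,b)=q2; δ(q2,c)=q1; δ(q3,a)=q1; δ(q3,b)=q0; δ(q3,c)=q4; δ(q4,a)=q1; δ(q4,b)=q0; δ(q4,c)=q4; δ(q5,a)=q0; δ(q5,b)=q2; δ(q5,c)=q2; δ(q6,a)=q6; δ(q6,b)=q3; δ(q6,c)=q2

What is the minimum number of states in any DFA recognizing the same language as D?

Initial partition by acceptance: {q0,q1,q2,q3,q4,q5} | {q6}.
Refine {q0,q1,q2,q3,q4,q5} on symbol a: members go to different blocks, giving {q1,q2,q3,q4,q5} and {q0}.
Refine {q1,q2,q3,q4,q5} on symbol a: members go to different blocks, giving {q1,q3,q4} and {q2,q5}.
Split {q1,q3,q4} by δ(·,a) → {q3,q4} and {q1}.
Split {q2,q5} by δ(·,c) → {q2} and {q5}.
No further refinement is possible. Final partition (6 blocks): {q3,q4} | {q6} | {q0} | {q2} | {q1} | {q5}.

6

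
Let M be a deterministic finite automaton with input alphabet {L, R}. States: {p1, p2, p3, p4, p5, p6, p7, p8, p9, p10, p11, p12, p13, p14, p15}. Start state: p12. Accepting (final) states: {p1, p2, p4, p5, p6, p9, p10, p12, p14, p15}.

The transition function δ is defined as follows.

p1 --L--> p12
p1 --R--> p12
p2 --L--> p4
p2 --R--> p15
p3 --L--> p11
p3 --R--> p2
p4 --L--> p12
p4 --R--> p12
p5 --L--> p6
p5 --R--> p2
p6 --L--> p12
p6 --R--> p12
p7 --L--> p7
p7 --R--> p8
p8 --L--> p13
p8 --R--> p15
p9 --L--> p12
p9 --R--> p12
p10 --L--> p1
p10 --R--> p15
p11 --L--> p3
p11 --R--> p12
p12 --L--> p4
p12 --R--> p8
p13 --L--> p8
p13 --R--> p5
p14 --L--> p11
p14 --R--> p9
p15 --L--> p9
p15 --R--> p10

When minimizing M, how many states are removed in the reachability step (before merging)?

4

Starting at p12 and following transitions, the reachable set is {p1, p2, p4, p5, p6, p8, p9, p10, p12, p13, p15}. That leaves p3, p7, p11, p14 unreachable — 4 in total.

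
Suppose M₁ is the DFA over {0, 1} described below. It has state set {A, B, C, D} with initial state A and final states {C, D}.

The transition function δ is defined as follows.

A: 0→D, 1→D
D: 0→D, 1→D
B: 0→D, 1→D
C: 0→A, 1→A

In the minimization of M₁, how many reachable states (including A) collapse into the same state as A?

First remove the unreachable states {B,C}; 2 states remain.
Initial partition by acceptance: {D} | {A}.
The partition is now stable with 2 blocks: {D} | {A}.
The equivalence class containing A is {A}, of size 1.

1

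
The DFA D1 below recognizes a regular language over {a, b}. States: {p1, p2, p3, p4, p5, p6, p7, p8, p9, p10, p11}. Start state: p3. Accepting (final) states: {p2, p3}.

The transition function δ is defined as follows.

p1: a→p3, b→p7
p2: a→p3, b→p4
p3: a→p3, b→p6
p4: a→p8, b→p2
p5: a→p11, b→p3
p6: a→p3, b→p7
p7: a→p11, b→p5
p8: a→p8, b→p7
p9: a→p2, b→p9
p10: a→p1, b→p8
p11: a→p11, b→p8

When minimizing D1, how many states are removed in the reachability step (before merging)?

No path from p3 leads to p1, p2, p4, p9, p10; the other 6 states are all reachable.

5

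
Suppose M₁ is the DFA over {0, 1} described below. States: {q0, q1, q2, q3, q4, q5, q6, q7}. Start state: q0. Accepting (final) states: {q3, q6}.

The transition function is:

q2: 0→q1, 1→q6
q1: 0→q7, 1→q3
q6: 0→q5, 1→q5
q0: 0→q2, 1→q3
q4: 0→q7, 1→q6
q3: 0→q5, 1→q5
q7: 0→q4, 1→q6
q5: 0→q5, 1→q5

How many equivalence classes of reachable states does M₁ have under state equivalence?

3

Every state is reachable, so we keep all 8.
Start with accepting vs non-accepting: {q3,q6} | {q0,q1,q2,q4,q5,q7}.
On input 1, block {q0,q1,q2,q4,q5,q7} splits into {q0,q1,q2,q4,q7} and {q5}.
Stable partition: {q3,q6} | {q0,q1,q2,q4,q7} | {q5} — 3 equivalence classes.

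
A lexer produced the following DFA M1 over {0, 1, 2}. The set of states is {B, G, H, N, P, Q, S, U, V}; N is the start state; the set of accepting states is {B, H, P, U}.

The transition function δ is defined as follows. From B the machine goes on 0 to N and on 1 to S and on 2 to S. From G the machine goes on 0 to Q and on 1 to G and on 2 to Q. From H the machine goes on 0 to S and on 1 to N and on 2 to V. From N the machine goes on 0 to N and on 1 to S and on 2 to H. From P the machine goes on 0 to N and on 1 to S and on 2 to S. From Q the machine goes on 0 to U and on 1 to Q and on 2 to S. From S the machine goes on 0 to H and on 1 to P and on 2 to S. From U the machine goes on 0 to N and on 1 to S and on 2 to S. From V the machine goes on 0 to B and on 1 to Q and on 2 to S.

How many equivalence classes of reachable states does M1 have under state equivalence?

5

States {G} cannot be reached from the start state, so discard them.
P0 = {B,H,P,U} | {N,Q,S,V}.
Refine {N,Q,S,V} on symbol 0: members go to different blocks, giving {Q,S,V} and {N}.
Refine {B,H,P,U} on symbol 0: members go to different blocks, giving {B,P,U} and {H}.
Refine {Q,S,V} on symbol 0: members go to different blocks, giving {Q,V} and {S}.
No further refinement is possible. Final partition (5 blocks): {B,P,U} | {Q,V} | {N} | {H} | {S}.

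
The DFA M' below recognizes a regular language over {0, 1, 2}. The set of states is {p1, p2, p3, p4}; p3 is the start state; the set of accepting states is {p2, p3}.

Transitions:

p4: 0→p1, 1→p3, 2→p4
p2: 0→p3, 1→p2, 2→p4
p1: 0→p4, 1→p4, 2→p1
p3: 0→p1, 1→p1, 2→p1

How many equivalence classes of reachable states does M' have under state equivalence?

First remove the unreachable states {p2}; 3 states remain.
Initial partition by acceptance: {p3} | {p1,p4}.
Split {p1,p4} by δ(·,1) → {p1} and {p4}.
The partition is now stable with 3 blocks: {p3} | {p1} | {p4}.

3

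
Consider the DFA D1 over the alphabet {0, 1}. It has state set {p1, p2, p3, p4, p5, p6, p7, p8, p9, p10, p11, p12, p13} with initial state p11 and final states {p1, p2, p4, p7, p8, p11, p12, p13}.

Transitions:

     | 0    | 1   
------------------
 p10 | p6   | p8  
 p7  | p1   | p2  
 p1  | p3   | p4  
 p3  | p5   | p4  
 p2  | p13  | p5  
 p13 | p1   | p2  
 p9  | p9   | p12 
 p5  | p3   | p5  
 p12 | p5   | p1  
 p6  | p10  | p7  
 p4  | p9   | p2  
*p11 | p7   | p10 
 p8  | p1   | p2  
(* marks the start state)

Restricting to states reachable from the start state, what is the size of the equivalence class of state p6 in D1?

2

Initial partition by acceptance: {p1,p2,p4,p7,p8,p11,p12,p13} | {p3,p5,p6,p9,p10}.
Split {p1,p2,p4,p7,p8,p11,p12,p13} by δ(·,0) → {p2,p7,p8,p11,p13} and {p1,p4,p12}.
Split {p2,p7,p8,p11,p13} by δ(·,0) → {p7,p8,p13} and {p2,p11}.
Split {p3,p5,p6,p9,p10} by δ(·,1) → {p3,p9} and {p6,p10} and {p5}.
Refine {p3,p9} on symbol 0: members go to different blocks, giving {p3} and {p9}.
On input 0, block {p1,p4,p12} splits into {p1} and {p4} and {p12}.
On input 1, block {p2,p11} splits into {p2} and {p11}.
Stable partition: {p7,p8,p13} | {p3} | {p1} | {p2} | {p6,p10} | {p5} | {p9} | {p4} | {p12} | {p11} — 10 equivalence classes.
The equivalence class containing p6 is {p6,p10}, of size 2.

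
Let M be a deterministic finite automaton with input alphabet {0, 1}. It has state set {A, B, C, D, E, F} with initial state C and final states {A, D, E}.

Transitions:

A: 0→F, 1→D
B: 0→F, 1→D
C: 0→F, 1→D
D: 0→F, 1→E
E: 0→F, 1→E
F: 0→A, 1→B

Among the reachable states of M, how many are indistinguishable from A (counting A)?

Start with accepting vs non-accepting: {A,D,E} | {B,C,F}.
On input 0, block {B,C,F} splits into {B,C} and {F}.
No further refinement is possible. Final partition (3 blocks): {A,D,E} | {B,C} | {F}.
State A belongs to the block {A,D,E}, which has 3 states.

3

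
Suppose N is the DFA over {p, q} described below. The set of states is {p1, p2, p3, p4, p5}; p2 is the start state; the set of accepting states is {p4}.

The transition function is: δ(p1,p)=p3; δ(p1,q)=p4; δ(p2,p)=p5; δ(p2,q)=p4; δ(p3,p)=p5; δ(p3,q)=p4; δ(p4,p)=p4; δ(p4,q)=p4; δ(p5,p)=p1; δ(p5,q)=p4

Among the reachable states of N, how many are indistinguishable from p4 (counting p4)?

1

Every state is reachable, so we keep all 5.
Start with accepting vs non-accepting: {p4} | {p1,p2,p3,p5}.
Stable partition: {p4} | {p1,p2,p3,p5} — 2 equivalence classes.
State p4 belongs to the block {p4}, which has 1 states.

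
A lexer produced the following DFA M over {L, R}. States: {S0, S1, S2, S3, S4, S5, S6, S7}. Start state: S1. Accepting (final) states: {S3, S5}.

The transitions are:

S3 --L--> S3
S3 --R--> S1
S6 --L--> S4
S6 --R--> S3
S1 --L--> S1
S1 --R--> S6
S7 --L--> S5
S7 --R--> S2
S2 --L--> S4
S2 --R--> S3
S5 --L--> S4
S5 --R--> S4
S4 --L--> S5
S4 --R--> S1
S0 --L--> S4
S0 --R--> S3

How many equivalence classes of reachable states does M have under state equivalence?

States {S0,S2,S7} cannot be reached from the start state, so discard them.
Initial partition by acceptance: {S3,S5} | {S1,S4,S6}.
On input L, block {S3,S5} splits into {S3} and {S5}.
On input L, block {S1,S4,S6} splits into {S1,S6} and {S4}.
Split {S1,S6} by δ(·,L) → {S1} and {S6}.
The partition is now stable with 5 blocks: {S3} | {S1} | {S5} | {S4} | {S6}.

5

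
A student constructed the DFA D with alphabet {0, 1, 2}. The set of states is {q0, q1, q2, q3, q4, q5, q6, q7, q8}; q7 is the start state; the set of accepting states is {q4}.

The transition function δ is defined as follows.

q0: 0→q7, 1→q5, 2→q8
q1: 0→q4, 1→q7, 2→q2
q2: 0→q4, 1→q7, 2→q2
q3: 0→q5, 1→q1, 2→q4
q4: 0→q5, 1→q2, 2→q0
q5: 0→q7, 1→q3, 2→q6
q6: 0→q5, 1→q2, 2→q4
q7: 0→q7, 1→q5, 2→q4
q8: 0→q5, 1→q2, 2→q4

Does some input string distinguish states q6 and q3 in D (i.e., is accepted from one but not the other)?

Start with accepting vs non-accepting: {q4} | {q0,q1,q2,q3,q5,q6,q7,q8}.
Refine {q0,q1,q2,q3,q5,q6,q7,q8} on symbol 0: members go to different blocks, giving {q0,q3,q5,q6,q7,q8} and {q1,q2}.
Refine {q0,q3,q5,q6,q7,q8} on symbol 1: members go to different blocks, giving {q0,q5,q7} and {q3,q6,q8}.
Refine {q0,q5,q7} on symbol 1: members go to different blocks, giving {q0,q7} and {q5}.
On input 2, block {q0,q7} splits into {q0} and {q7}.
The partition is now stable with 6 blocks: {q4} | {q0} | {q1,q2} | {q3,q6,q8} | {q5} | {q7}.
q6 and q3 lie in the same block of the stable partition, so they are equivalent — no string distinguishes them.

No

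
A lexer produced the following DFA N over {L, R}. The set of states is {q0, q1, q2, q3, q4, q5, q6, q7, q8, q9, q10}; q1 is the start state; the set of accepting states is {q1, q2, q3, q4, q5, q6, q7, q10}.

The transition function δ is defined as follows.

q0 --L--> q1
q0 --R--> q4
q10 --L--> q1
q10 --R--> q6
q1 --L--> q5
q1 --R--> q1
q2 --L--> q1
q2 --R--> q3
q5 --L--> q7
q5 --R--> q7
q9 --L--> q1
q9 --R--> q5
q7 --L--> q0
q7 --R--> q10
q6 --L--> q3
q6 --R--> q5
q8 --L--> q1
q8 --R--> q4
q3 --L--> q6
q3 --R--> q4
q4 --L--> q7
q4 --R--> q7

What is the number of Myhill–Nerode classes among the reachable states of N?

Reachable states from the start: {q0,q1,q3,q4,q5,q6,q7,q10}. Unreachable: {q2,q8,q9} — drop them.
Start with accepting vs non-accepting: {q1,q3,q4,q5,q6,q7,q10} | {q0}.
On input L, block {q1,q3,q4,q5,q6,q7,q10} splits into {q1,q3,q4,q5,q6,q10} and {q7}.
On input L, block {q1,q3,q4,q5,q6,q10} splits into {q1,q3,q6,q10} and {q4,q5}.
On input L, block {q1,q3,q6,q10} splits into {q3,q6,q10} and {q1}.
Split {q3,q6,q10} by δ(·,L) → {q3,q6} and {q10}.
Stable partition: {q3,q6} | {q0} | {q7} | {q4,q5} | {q1} | {q10} — 6 equivalence classes.

6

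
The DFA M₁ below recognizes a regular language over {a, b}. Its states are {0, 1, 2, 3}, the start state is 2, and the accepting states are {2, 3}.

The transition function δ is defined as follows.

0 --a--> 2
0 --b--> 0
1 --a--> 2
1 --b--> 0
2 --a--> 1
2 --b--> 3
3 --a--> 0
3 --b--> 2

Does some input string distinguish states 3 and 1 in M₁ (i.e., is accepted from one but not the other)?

Every state is reachable, so we keep all 4.
Start with accepting vs non-accepting: {2,3} | {0,1}.
The partition is now stable with 2 blocks: {2,3} | {0,1}.
3 and 1 end up in different blocks, so they are distinguishable. For instance, the string 'ε' is accepted from only 3.

Yes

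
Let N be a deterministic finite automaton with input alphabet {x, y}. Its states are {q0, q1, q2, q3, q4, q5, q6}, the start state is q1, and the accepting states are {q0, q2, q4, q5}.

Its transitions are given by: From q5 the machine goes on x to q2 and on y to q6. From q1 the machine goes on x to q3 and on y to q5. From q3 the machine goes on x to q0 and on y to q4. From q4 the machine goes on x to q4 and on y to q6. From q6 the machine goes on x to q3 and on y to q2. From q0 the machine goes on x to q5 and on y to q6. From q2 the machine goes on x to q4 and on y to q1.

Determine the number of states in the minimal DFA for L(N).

All states are reachable from the start state.
Initial partition by acceptance: {q0,q2,q4,q5} | {q1,q3,q6}.
Refine {q1,q3,q6} on symbol x: members go to different blocks, giving {q1,q6} and {q3}.
The partition is now stable with 3 blocks: {q0,q2,q4,q5} | {q1,q6} | {q3}.

3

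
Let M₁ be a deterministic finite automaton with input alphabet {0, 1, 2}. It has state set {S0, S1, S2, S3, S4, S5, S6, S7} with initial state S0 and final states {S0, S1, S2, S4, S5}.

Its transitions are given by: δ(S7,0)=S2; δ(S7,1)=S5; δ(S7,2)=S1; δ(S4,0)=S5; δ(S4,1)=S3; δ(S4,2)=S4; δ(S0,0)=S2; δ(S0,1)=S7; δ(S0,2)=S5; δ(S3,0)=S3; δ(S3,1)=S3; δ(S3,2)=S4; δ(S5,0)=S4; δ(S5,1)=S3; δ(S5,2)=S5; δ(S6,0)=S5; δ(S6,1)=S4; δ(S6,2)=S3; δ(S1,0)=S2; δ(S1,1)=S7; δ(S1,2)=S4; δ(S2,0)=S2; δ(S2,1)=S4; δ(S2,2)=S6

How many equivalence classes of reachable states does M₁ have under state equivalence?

6

All states are reachable from the start state.
P0 = {S0,S1,S2,S4,S5} | {S3,S6,S7}.
Split {S0,S1,S2,S4,S5} by δ(·,1) → {S0,S1,S4,S5} and {S2}.
Refine {S0,S1,S4,S5} on symbol 0: members go to different blocks, giving {S0,S1} and {S4,S5}.
Refine {S3,S6,S7} on symbol 0: members go to different blocks, giving {S3} and {S6} and {S7}.
The partition is now stable with 6 blocks: {S0,S1} | {S3} | {S2} | {S4,S5} | {S6} | {S7}.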